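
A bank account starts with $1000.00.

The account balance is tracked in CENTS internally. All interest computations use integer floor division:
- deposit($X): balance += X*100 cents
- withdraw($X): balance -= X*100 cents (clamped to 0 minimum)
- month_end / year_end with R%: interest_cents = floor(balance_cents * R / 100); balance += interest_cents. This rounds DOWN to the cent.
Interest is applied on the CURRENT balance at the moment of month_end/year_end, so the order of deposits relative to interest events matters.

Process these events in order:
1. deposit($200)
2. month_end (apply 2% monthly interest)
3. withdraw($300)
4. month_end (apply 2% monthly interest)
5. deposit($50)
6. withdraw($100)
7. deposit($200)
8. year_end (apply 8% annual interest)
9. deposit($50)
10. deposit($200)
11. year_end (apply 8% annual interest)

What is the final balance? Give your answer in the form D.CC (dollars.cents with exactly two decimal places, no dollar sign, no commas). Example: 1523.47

Answer: 1544.25

Derivation:
After 1 (deposit($200)): balance=$1200.00 total_interest=$0.00
After 2 (month_end (apply 2% monthly interest)): balance=$1224.00 total_interest=$24.00
After 3 (withdraw($300)): balance=$924.00 total_interest=$24.00
After 4 (month_end (apply 2% monthly interest)): balance=$942.48 total_interest=$42.48
After 5 (deposit($50)): balance=$992.48 total_interest=$42.48
After 6 (withdraw($100)): balance=$892.48 total_interest=$42.48
After 7 (deposit($200)): balance=$1092.48 total_interest=$42.48
After 8 (year_end (apply 8% annual interest)): balance=$1179.87 total_interest=$129.87
After 9 (deposit($50)): balance=$1229.87 total_interest=$129.87
After 10 (deposit($200)): balance=$1429.87 total_interest=$129.87
After 11 (year_end (apply 8% annual interest)): balance=$1544.25 total_interest=$244.25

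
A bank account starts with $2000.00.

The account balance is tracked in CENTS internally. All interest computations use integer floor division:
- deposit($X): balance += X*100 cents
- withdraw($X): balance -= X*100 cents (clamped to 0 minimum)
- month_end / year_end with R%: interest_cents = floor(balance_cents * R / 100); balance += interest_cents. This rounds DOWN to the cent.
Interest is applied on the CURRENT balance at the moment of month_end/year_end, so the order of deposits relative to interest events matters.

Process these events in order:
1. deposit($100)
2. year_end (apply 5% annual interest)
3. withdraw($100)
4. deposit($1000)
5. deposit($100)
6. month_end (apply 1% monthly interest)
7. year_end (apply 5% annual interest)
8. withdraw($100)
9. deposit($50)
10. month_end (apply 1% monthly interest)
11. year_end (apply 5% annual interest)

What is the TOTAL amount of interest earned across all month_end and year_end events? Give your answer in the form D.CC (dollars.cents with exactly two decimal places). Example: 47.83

After 1 (deposit($100)): balance=$2100.00 total_interest=$0.00
After 2 (year_end (apply 5% annual interest)): balance=$2205.00 total_interest=$105.00
After 3 (withdraw($100)): balance=$2105.00 total_interest=$105.00
After 4 (deposit($1000)): balance=$3105.00 total_interest=$105.00
After 5 (deposit($100)): balance=$3205.00 total_interest=$105.00
After 6 (month_end (apply 1% monthly interest)): balance=$3237.05 total_interest=$137.05
After 7 (year_end (apply 5% annual interest)): balance=$3398.90 total_interest=$298.90
After 8 (withdraw($100)): balance=$3298.90 total_interest=$298.90
After 9 (deposit($50)): balance=$3348.90 total_interest=$298.90
After 10 (month_end (apply 1% monthly interest)): balance=$3382.38 total_interest=$332.38
After 11 (year_end (apply 5% annual interest)): balance=$3551.49 total_interest=$501.49

Answer: 501.49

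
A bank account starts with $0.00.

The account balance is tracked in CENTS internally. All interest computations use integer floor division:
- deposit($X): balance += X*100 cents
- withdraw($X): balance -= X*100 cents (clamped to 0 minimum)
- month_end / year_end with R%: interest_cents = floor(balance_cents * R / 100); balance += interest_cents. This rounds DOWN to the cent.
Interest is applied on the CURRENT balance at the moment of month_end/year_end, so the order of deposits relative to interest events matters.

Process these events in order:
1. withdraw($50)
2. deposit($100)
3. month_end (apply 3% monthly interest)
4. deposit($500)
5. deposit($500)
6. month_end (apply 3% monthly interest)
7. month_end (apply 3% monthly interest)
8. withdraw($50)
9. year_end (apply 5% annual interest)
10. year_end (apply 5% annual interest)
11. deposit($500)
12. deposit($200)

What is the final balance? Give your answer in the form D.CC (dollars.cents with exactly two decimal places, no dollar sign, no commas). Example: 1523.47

After 1 (withdraw($50)): balance=$0.00 total_interest=$0.00
After 2 (deposit($100)): balance=$100.00 total_interest=$0.00
After 3 (month_end (apply 3% monthly interest)): balance=$103.00 total_interest=$3.00
After 4 (deposit($500)): balance=$603.00 total_interest=$3.00
After 5 (deposit($500)): balance=$1103.00 total_interest=$3.00
After 6 (month_end (apply 3% monthly interest)): balance=$1136.09 total_interest=$36.09
After 7 (month_end (apply 3% monthly interest)): balance=$1170.17 total_interest=$70.17
After 8 (withdraw($50)): balance=$1120.17 total_interest=$70.17
After 9 (year_end (apply 5% annual interest)): balance=$1176.17 total_interest=$126.17
After 10 (year_end (apply 5% annual interest)): balance=$1234.97 total_interest=$184.97
After 11 (deposit($500)): balance=$1734.97 total_interest=$184.97
After 12 (deposit($200)): balance=$1934.97 total_interest=$184.97

Answer: 1934.97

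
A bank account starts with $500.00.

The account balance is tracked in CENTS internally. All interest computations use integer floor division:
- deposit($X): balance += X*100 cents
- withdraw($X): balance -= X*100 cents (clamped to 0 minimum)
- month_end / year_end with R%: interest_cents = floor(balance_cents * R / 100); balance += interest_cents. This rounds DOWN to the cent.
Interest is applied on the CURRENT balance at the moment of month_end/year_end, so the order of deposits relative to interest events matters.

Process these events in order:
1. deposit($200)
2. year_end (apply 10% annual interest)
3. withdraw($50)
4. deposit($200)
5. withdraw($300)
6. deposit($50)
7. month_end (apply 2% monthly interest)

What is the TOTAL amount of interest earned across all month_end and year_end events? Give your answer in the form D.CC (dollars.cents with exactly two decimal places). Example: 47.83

After 1 (deposit($200)): balance=$700.00 total_interest=$0.00
After 2 (year_end (apply 10% annual interest)): balance=$770.00 total_interest=$70.00
After 3 (withdraw($50)): balance=$720.00 total_interest=$70.00
After 4 (deposit($200)): balance=$920.00 total_interest=$70.00
After 5 (withdraw($300)): balance=$620.00 total_interest=$70.00
After 6 (deposit($50)): balance=$670.00 total_interest=$70.00
After 7 (month_end (apply 2% monthly interest)): balance=$683.40 total_interest=$83.40

Answer: 83.40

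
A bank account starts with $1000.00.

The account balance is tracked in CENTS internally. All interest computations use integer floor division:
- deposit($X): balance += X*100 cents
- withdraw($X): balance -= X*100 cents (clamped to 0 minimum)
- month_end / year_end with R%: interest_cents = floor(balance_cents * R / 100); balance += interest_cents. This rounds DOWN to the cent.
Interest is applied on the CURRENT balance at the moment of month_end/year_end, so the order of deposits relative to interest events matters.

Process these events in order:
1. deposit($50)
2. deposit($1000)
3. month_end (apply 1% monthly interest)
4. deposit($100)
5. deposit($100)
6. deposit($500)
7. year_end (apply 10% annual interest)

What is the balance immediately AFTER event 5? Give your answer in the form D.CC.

Answer: 2270.50

Derivation:
After 1 (deposit($50)): balance=$1050.00 total_interest=$0.00
After 2 (deposit($1000)): balance=$2050.00 total_interest=$0.00
After 3 (month_end (apply 1% monthly interest)): balance=$2070.50 total_interest=$20.50
After 4 (deposit($100)): balance=$2170.50 total_interest=$20.50
After 5 (deposit($100)): balance=$2270.50 total_interest=$20.50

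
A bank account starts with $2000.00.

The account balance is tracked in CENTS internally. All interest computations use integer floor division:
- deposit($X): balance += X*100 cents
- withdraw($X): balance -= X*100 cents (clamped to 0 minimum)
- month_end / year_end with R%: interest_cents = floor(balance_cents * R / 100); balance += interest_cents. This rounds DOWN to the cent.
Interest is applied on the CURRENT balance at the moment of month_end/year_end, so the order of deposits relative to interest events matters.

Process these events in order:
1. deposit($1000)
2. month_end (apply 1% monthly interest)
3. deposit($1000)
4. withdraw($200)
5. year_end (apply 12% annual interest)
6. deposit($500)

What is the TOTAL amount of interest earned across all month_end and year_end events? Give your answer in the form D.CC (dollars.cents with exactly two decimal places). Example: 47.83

Answer: 489.60

Derivation:
After 1 (deposit($1000)): balance=$3000.00 total_interest=$0.00
After 2 (month_end (apply 1% monthly interest)): balance=$3030.00 total_interest=$30.00
After 3 (deposit($1000)): balance=$4030.00 total_interest=$30.00
After 4 (withdraw($200)): balance=$3830.00 total_interest=$30.00
After 5 (year_end (apply 12% annual interest)): balance=$4289.60 total_interest=$489.60
After 6 (deposit($500)): balance=$4789.60 total_interest=$489.60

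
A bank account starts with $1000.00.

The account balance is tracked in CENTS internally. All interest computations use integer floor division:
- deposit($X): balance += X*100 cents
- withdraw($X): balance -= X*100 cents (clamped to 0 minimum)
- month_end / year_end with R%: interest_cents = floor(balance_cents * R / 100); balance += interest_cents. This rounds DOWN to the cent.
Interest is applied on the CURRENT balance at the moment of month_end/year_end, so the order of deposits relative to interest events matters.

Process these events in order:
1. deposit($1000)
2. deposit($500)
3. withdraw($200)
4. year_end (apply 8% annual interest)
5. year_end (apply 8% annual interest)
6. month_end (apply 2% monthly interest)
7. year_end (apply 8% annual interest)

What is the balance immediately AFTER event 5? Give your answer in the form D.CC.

Answer: 2682.72

Derivation:
After 1 (deposit($1000)): balance=$2000.00 total_interest=$0.00
After 2 (deposit($500)): balance=$2500.00 total_interest=$0.00
After 3 (withdraw($200)): balance=$2300.00 total_interest=$0.00
After 4 (year_end (apply 8% annual interest)): balance=$2484.00 total_interest=$184.00
After 5 (year_end (apply 8% annual interest)): balance=$2682.72 total_interest=$382.72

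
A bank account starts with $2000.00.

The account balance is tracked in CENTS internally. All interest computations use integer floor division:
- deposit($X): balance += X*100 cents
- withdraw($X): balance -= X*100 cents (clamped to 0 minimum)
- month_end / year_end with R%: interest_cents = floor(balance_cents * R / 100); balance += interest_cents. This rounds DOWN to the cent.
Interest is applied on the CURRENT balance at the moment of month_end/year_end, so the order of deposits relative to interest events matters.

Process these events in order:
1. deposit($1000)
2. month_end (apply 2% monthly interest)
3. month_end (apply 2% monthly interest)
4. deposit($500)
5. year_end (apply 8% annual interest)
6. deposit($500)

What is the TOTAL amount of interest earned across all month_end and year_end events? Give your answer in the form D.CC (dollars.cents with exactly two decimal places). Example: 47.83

After 1 (deposit($1000)): balance=$3000.00 total_interest=$0.00
After 2 (month_end (apply 2% monthly interest)): balance=$3060.00 total_interest=$60.00
After 3 (month_end (apply 2% monthly interest)): balance=$3121.20 total_interest=$121.20
After 4 (deposit($500)): balance=$3621.20 total_interest=$121.20
After 5 (year_end (apply 8% annual interest)): balance=$3910.89 total_interest=$410.89
After 6 (deposit($500)): balance=$4410.89 total_interest=$410.89

Answer: 410.89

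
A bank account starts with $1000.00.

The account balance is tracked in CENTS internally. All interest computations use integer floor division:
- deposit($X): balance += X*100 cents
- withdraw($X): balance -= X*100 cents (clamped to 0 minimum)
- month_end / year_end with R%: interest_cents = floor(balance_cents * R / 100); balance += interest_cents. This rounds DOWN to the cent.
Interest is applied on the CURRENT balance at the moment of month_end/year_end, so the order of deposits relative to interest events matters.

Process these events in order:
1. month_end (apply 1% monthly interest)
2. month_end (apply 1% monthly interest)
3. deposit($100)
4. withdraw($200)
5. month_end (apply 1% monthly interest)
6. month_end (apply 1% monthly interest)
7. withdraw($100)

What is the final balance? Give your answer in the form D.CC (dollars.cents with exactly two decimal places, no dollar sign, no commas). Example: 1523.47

Answer: 838.59

Derivation:
After 1 (month_end (apply 1% monthly interest)): balance=$1010.00 total_interest=$10.00
After 2 (month_end (apply 1% monthly interest)): balance=$1020.10 total_interest=$20.10
After 3 (deposit($100)): balance=$1120.10 total_interest=$20.10
After 4 (withdraw($200)): balance=$920.10 total_interest=$20.10
After 5 (month_end (apply 1% monthly interest)): balance=$929.30 total_interest=$29.30
After 6 (month_end (apply 1% monthly interest)): balance=$938.59 total_interest=$38.59
After 7 (withdraw($100)): balance=$838.59 total_interest=$38.59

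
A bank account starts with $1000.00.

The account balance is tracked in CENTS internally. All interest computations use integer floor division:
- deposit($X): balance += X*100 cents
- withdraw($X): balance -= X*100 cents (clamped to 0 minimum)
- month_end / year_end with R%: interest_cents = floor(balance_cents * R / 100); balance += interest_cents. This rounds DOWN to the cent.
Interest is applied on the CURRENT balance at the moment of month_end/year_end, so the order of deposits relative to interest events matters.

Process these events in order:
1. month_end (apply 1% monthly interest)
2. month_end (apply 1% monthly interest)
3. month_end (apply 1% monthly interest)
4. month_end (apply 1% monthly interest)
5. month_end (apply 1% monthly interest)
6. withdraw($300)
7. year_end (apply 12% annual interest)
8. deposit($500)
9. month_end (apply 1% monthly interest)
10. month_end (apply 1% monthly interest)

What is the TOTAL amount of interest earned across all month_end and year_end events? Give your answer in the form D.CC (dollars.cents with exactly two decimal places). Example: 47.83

After 1 (month_end (apply 1% monthly interest)): balance=$1010.00 total_interest=$10.00
After 2 (month_end (apply 1% monthly interest)): balance=$1020.10 total_interest=$20.10
After 3 (month_end (apply 1% monthly interest)): balance=$1030.30 total_interest=$30.30
After 4 (month_end (apply 1% monthly interest)): balance=$1040.60 total_interest=$40.60
After 5 (month_end (apply 1% monthly interest)): balance=$1051.00 total_interest=$51.00
After 6 (withdraw($300)): balance=$751.00 total_interest=$51.00
After 7 (year_end (apply 12% annual interest)): balance=$841.12 total_interest=$141.12
After 8 (deposit($500)): balance=$1341.12 total_interest=$141.12
After 9 (month_end (apply 1% monthly interest)): balance=$1354.53 total_interest=$154.53
After 10 (month_end (apply 1% monthly interest)): balance=$1368.07 total_interest=$168.07

Answer: 168.07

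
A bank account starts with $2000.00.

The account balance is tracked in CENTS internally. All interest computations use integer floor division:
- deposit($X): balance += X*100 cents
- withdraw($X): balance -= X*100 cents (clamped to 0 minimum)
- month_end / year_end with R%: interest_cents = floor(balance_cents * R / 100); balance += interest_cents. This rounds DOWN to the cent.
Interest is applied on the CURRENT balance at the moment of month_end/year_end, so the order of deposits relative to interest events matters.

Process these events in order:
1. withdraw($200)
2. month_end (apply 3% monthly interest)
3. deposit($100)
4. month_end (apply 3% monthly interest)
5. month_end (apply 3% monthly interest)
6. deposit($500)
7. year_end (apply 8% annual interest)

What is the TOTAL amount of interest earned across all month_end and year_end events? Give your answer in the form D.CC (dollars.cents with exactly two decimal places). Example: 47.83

After 1 (withdraw($200)): balance=$1800.00 total_interest=$0.00
After 2 (month_end (apply 3% monthly interest)): balance=$1854.00 total_interest=$54.00
After 3 (deposit($100)): balance=$1954.00 total_interest=$54.00
After 4 (month_end (apply 3% monthly interest)): balance=$2012.62 total_interest=$112.62
After 5 (month_end (apply 3% monthly interest)): balance=$2072.99 total_interest=$172.99
After 6 (deposit($500)): balance=$2572.99 total_interest=$172.99
After 7 (year_end (apply 8% annual interest)): balance=$2778.82 total_interest=$378.82

Answer: 378.82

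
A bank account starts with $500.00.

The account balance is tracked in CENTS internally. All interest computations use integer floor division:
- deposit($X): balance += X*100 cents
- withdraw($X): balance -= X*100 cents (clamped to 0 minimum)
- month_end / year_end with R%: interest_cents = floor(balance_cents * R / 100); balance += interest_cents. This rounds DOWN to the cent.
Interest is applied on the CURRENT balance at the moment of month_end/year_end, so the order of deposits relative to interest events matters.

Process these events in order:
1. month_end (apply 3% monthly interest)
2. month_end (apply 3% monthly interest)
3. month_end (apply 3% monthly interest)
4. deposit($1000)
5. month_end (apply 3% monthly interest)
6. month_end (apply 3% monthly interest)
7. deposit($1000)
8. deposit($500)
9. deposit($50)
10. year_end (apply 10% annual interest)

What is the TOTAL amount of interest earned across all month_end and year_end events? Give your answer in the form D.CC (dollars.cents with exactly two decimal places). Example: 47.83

Answer: 459.58

Derivation:
After 1 (month_end (apply 3% monthly interest)): balance=$515.00 total_interest=$15.00
After 2 (month_end (apply 3% monthly interest)): balance=$530.45 total_interest=$30.45
After 3 (month_end (apply 3% monthly interest)): balance=$546.36 total_interest=$46.36
After 4 (deposit($1000)): balance=$1546.36 total_interest=$46.36
After 5 (month_end (apply 3% monthly interest)): balance=$1592.75 total_interest=$92.75
After 6 (month_end (apply 3% monthly interest)): balance=$1640.53 total_interest=$140.53
After 7 (deposit($1000)): balance=$2640.53 total_interest=$140.53
After 8 (deposit($500)): balance=$3140.53 total_interest=$140.53
After 9 (deposit($50)): balance=$3190.53 total_interest=$140.53
After 10 (year_end (apply 10% annual interest)): balance=$3509.58 total_interest=$459.58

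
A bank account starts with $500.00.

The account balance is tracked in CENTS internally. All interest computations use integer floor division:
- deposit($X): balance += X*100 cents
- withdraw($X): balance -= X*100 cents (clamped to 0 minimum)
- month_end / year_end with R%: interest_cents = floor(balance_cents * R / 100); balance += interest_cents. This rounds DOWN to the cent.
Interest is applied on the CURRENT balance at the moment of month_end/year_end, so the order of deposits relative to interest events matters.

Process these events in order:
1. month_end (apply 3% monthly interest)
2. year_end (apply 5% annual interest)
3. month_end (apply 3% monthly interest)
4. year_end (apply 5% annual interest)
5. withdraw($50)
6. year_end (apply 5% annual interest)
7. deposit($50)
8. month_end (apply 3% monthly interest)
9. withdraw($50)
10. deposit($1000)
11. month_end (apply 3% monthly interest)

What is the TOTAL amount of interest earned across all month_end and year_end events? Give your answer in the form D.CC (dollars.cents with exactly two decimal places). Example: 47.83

Answer: 177.28

Derivation:
After 1 (month_end (apply 3% monthly interest)): balance=$515.00 total_interest=$15.00
After 2 (year_end (apply 5% annual interest)): balance=$540.75 total_interest=$40.75
After 3 (month_end (apply 3% monthly interest)): balance=$556.97 total_interest=$56.97
After 4 (year_end (apply 5% annual interest)): balance=$584.81 total_interest=$84.81
After 5 (withdraw($50)): balance=$534.81 total_interest=$84.81
After 6 (year_end (apply 5% annual interest)): balance=$561.55 total_interest=$111.55
After 7 (deposit($50)): balance=$611.55 total_interest=$111.55
After 8 (month_end (apply 3% monthly interest)): balance=$629.89 total_interest=$129.89
After 9 (withdraw($50)): balance=$579.89 total_interest=$129.89
After 10 (deposit($1000)): balance=$1579.89 total_interest=$129.89
After 11 (month_end (apply 3% monthly interest)): balance=$1627.28 total_interest=$177.28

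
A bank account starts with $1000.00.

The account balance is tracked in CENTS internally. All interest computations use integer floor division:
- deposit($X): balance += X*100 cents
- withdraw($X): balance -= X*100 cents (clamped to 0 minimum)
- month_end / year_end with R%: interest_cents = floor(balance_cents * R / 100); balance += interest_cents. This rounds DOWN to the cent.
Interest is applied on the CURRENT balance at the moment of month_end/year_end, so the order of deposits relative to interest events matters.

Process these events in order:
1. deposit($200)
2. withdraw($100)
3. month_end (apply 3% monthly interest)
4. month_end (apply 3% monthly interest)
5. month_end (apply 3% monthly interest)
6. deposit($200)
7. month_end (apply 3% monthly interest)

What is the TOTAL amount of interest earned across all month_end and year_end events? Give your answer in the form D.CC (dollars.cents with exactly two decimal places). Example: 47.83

Answer: 144.04

Derivation:
After 1 (deposit($200)): balance=$1200.00 total_interest=$0.00
After 2 (withdraw($100)): balance=$1100.00 total_interest=$0.00
After 3 (month_end (apply 3% monthly interest)): balance=$1133.00 total_interest=$33.00
After 4 (month_end (apply 3% monthly interest)): balance=$1166.99 total_interest=$66.99
After 5 (month_end (apply 3% monthly interest)): balance=$1201.99 total_interest=$101.99
After 6 (deposit($200)): balance=$1401.99 total_interest=$101.99
After 7 (month_end (apply 3% monthly interest)): balance=$1444.04 total_interest=$144.04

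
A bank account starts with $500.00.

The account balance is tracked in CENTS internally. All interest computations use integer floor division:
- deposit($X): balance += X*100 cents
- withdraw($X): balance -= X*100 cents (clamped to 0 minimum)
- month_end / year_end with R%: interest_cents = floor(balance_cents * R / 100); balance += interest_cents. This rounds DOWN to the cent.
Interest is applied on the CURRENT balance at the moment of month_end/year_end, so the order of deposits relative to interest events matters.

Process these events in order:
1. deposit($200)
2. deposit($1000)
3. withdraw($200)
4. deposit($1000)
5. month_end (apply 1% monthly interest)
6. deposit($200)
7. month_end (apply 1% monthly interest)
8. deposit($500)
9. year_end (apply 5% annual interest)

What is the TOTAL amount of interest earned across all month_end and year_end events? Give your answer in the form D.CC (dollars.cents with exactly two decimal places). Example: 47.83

Answer: 214.86

Derivation:
After 1 (deposit($200)): balance=$700.00 total_interest=$0.00
After 2 (deposit($1000)): balance=$1700.00 total_interest=$0.00
After 3 (withdraw($200)): balance=$1500.00 total_interest=$0.00
After 4 (deposit($1000)): balance=$2500.00 total_interest=$0.00
After 5 (month_end (apply 1% monthly interest)): balance=$2525.00 total_interest=$25.00
After 6 (deposit($200)): balance=$2725.00 total_interest=$25.00
After 7 (month_end (apply 1% monthly interest)): balance=$2752.25 total_interest=$52.25
After 8 (deposit($500)): balance=$3252.25 total_interest=$52.25
After 9 (year_end (apply 5% annual interest)): balance=$3414.86 total_interest=$214.86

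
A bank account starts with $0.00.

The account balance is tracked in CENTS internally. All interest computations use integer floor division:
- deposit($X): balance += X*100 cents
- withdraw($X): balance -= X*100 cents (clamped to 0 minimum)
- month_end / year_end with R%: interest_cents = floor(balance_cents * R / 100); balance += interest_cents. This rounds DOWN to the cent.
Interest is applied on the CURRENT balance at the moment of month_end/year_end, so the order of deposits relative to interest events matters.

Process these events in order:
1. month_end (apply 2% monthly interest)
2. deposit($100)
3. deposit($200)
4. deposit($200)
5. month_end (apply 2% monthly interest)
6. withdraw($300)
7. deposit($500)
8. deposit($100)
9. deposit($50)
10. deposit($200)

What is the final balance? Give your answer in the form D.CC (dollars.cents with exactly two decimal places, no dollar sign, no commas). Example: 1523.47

Answer: 1060.00

Derivation:
After 1 (month_end (apply 2% monthly interest)): balance=$0.00 total_interest=$0.00
After 2 (deposit($100)): balance=$100.00 total_interest=$0.00
After 3 (deposit($200)): balance=$300.00 total_interest=$0.00
After 4 (deposit($200)): balance=$500.00 total_interest=$0.00
After 5 (month_end (apply 2% monthly interest)): balance=$510.00 total_interest=$10.00
After 6 (withdraw($300)): balance=$210.00 total_interest=$10.00
After 7 (deposit($500)): balance=$710.00 total_interest=$10.00
After 8 (deposit($100)): balance=$810.00 total_interest=$10.00
After 9 (deposit($50)): balance=$860.00 total_interest=$10.00
After 10 (deposit($200)): balance=$1060.00 total_interest=$10.00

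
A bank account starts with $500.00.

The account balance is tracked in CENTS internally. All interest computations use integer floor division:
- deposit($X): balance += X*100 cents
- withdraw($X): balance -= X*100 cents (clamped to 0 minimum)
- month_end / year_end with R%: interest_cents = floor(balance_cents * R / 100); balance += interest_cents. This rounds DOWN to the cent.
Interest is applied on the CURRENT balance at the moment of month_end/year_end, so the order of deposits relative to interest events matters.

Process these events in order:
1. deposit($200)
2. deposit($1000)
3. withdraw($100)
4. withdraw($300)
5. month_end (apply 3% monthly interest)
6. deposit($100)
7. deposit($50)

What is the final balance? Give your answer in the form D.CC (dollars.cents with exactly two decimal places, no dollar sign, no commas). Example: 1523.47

Answer: 1489.00

Derivation:
After 1 (deposit($200)): balance=$700.00 total_interest=$0.00
After 2 (deposit($1000)): balance=$1700.00 total_interest=$0.00
After 3 (withdraw($100)): balance=$1600.00 total_interest=$0.00
After 4 (withdraw($300)): balance=$1300.00 total_interest=$0.00
After 5 (month_end (apply 3% monthly interest)): balance=$1339.00 total_interest=$39.00
After 6 (deposit($100)): balance=$1439.00 total_interest=$39.00
After 7 (deposit($50)): balance=$1489.00 total_interest=$39.00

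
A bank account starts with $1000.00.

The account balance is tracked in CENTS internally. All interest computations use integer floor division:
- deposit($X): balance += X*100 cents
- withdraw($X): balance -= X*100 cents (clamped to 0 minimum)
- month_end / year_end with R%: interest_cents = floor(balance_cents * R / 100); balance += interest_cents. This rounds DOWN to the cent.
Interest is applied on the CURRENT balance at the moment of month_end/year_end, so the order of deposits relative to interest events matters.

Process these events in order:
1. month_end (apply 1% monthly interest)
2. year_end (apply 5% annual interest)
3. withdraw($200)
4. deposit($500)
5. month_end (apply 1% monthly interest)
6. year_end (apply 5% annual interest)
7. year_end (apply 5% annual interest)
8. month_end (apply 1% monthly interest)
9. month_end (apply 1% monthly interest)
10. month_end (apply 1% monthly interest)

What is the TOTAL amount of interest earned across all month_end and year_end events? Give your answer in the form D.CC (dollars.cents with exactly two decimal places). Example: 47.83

Answer: 260.83

Derivation:
After 1 (month_end (apply 1% monthly interest)): balance=$1010.00 total_interest=$10.00
After 2 (year_end (apply 5% annual interest)): balance=$1060.50 total_interest=$60.50
After 3 (withdraw($200)): balance=$860.50 total_interest=$60.50
After 4 (deposit($500)): balance=$1360.50 total_interest=$60.50
After 5 (month_end (apply 1% monthly interest)): balance=$1374.10 total_interest=$74.10
After 6 (year_end (apply 5% annual interest)): balance=$1442.80 total_interest=$142.80
After 7 (year_end (apply 5% annual interest)): balance=$1514.94 total_interest=$214.94
After 8 (month_end (apply 1% monthly interest)): balance=$1530.08 total_interest=$230.08
After 9 (month_end (apply 1% monthly interest)): balance=$1545.38 total_interest=$245.38
After 10 (month_end (apply 1% monthly interest)): balance=$1560.83 total_interest=$260.83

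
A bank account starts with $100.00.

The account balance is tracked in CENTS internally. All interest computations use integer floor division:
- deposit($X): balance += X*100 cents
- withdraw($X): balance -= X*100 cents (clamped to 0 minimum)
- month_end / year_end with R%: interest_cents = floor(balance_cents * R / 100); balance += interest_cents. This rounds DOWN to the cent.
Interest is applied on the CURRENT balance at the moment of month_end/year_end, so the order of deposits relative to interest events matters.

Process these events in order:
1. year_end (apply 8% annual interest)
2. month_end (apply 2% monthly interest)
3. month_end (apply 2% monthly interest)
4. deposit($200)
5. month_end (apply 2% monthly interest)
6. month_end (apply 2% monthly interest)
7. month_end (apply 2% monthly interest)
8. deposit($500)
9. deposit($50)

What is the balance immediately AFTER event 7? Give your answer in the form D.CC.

After 1 (year_end (apply 8% annual interest)): balance=$108.00 total_interest=$8.00
After 2 (month_end (apply 2% monthly interest)): balance=$110.16 total_interest=$10.16
After 3 (month_end (apply 2% monthly interest)): balance=$112.36 total_interest=$12.36
After 4 (deposit($200)): balance=$312.36 total_interest=$12.36
After 5 (month_end (apply 2% monthly interest)): balance=$318.60 total_interest=$18.60
After 6 (month_end (apply 2% monthly interest)): balance=$324.97 total_interest=$24.97
After 7 (month_end (apply 2% monthly interest)): balance=$331.46 total_interest=$31.46

Answer: 331.46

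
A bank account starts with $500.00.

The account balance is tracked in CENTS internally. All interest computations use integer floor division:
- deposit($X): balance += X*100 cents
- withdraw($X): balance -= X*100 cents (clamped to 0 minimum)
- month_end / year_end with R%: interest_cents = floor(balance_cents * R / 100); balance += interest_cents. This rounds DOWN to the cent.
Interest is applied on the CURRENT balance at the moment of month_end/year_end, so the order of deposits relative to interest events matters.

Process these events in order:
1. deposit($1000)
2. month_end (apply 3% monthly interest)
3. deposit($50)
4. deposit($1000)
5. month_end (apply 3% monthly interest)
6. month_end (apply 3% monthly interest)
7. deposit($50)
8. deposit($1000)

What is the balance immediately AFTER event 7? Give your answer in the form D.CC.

Answer: 2803.03

Derivation:
After 1 (deposit($1000)): balance=$1500.00 total_interest=$0.00
After 2 (month_end (apply 3% monthly interest)): balance=$1545.00 total_interest=$45.00
After 3 (deposit($50)): balance=$1595.00 total_interest=$45.00
After 4 (deposit($1000)): balance=$2595.00 total_interest=$45.00
After 5 (month_end (apply 3% monthly interest)): balance=$2672.85 total_interest=$122.85
After 6 (month_end (apply 3% monthly interest)): balance=$2753.03 total_interest=$203.03
After 7 (deposit($50)): balance=$2803.03 total_interest=$203.03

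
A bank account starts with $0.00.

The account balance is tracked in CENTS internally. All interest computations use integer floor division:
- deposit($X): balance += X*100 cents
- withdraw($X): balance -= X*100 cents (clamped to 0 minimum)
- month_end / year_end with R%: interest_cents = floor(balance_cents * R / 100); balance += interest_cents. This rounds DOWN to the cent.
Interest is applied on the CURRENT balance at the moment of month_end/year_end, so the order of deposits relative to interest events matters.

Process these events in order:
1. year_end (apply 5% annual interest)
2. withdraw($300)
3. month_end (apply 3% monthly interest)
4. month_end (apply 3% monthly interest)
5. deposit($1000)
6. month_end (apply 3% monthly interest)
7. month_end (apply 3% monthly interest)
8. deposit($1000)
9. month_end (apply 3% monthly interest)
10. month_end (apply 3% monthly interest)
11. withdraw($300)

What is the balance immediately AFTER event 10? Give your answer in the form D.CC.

Answer: 2186.40

Derivation:
After 1 (year_end (apply 5% annual interest)): balance=$0.00 total_interest=$0.00
After 2 (withdraw($300)): balance=$0.00 total_interest=$0.00
After 3 (month_end (apply 3% monthly interest)): balance=$0.00 total_interest=$0.00
After 4 (month_end (apply 3% monthly interest)): balance=$0.00 total_interest=$0.00
After 5 (deposit($1000)): balance=$1000.00 total_interest=$0.00
After 6 (month_end (apply 3% monthly interest)): balance=$1030.00 total_interest=$30.00
After 7 (month_end (apply 3% monthly interest)): balance=$1060.90 total_interest=$60.90
After 8 (deposit($1000)): balance=$2060.90 total_interest=$60.90
After 9 (month_end (apply 3% monthly interest)): balance=$2122.72 total_interest=$122.72
After 10 (month_end (apply 3% monthly interest)): balance=$2186.40 total_interest=$186.40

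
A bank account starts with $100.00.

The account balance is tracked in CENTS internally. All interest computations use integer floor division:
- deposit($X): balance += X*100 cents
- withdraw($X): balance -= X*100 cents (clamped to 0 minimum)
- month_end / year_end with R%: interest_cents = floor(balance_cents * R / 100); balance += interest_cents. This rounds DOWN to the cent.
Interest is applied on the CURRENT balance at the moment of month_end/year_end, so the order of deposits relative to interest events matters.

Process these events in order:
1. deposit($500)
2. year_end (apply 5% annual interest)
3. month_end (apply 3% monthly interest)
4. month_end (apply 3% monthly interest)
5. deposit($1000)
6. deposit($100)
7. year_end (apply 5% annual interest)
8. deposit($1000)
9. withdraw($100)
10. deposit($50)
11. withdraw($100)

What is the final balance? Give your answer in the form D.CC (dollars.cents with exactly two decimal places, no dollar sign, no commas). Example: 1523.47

After 1 (deposit($500)): balance=$600.00 total_interest=$0.00
After 2 (year_end (apply 5% annual interest)): balance=$630.00 total_interest=$30.00
After 3 (month_end (apply 3% monthly interest)): balance=$648.90 total_interest=$48.90
After 4 (month_end (apply 3% monthly interest)): balance=$668.36 total_interest=$68.36
After 5 (deposit($1000)): balance=$1668.36 total_interest=$68.36
After 6 (deposit($100)): balance=$1768.36 total_interest=$68.36
After 7 (year_end (apply 5% annual interest)): balance=$1856.77 total_interest=$156.77
After 8 (deposit($1000)): balance=$2856.77 total_interest=$156.77
After 9 (withdraw($100)): balance=$2756.77 total_interest=$156.77
After 10 (deposit($50)): balance=$2806.77 total_interest=$156.77
After 11 (withdraw($100)): balance=$2706.77 total_interest=$156.77

Answer: 2706.77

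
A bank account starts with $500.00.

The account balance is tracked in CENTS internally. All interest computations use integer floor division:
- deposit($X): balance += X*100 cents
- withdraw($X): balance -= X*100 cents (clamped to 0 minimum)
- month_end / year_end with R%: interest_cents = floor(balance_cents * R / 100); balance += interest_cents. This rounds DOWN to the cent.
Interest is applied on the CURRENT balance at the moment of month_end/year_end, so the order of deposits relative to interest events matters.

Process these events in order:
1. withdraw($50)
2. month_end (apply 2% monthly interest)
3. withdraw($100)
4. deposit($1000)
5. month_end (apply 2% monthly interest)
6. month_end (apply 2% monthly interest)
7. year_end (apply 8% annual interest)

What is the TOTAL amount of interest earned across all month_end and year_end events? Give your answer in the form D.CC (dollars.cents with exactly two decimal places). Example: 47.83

Answer: 177.01

Derivation:
After 1 (withdraw($50)): balance=$450.00 total_interest=$0.00
After 2 (month_end (apply 2% monthly interest)): balance=$459.00 total_interest=$9.00
After 3 (withdraw($100)): balance=$359.00 total_interest=$9.00
After 4 (deposit($1000)): balance=$1359.00 total_interest=$9.00
After 5 (month_end (apply 2% monthly interest)): balance=$1386.18 total_interest=$36.18
After 6 (month_end (apply 2% monthly interest)): balance=$1413.90 total_interest=$63.90
After 7 (year_end (apply 8% annual interest)): balance=$1527.01 total_interest=$177.01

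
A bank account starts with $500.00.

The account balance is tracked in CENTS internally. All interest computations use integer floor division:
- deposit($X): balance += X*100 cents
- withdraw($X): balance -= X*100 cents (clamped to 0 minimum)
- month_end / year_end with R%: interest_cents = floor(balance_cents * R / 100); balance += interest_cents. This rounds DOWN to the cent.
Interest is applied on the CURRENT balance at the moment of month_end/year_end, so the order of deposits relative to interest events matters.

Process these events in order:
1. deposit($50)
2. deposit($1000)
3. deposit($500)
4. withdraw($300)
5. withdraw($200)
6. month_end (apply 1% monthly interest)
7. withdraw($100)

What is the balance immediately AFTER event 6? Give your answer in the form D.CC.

Answer: 1565.50

Derivation:
After 1 (deposit($50)): balance=$550.00 total_interest=$0.00
After 2 (deposit($1000)): balance=$1550.00 total_interest=$0.00
After 3 (deposit($500)): balance=$2050.00 total_interest=$0.00
After 4 (withdraw($300)): balance=$1750.00 total_interest=$0.00
After 5 (withdraw($200)): balance=$1550.00 total_interest=$0.00
After 6 (month_end (apply 1% monthly interest)): balance=$1565.50 total_interest=$15.50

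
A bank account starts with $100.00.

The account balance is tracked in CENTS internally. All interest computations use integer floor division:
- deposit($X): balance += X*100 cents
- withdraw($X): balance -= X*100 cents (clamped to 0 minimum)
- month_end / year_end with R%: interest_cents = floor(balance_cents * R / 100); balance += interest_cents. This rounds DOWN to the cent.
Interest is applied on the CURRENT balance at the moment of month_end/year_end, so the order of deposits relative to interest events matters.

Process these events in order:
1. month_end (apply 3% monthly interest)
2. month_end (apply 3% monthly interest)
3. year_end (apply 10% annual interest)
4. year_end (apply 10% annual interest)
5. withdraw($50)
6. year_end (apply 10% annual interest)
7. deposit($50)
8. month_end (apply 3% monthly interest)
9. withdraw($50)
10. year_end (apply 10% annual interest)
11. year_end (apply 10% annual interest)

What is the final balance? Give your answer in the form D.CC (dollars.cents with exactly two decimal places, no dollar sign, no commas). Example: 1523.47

After 1 (month_end (apply 3% monthly interest)): balance=$103.00 total_interest=$3.00
After 2 (month_end (apply 3% monthly interest)): balance=$106.09 total_interest=$6.09
After 3 (year_end (apply 10% annual interest)): balance=$116.69 total_interest=$16.69
After 4 (year_end (apply 10% annual interest)): balance=$128.35 total_interest=$28.35
After 5 (withdraw($50)): balance=$78.35 total_interest=$28.35
After 6 (year_end (apply 10% annual interest)): balance=$86.18 total_interest=$36.18
After 7 (deposit($50)): balance=$136.18 total_interest=$36.18
After 8 (month_end (apply 3% monthly interest)): balance=$140.26 total_interest=$40.26
After 9 (withdraw($50)): balance=$90.26 total_interest=$40.26
After 10 (year_end (apply 10% annual interest)): balance=$99.28 total_interest=$49.28
After 11 (year_end (apply 10% annual interest)): balance=$109.20 total_interest=$59.20

Answer: 109.20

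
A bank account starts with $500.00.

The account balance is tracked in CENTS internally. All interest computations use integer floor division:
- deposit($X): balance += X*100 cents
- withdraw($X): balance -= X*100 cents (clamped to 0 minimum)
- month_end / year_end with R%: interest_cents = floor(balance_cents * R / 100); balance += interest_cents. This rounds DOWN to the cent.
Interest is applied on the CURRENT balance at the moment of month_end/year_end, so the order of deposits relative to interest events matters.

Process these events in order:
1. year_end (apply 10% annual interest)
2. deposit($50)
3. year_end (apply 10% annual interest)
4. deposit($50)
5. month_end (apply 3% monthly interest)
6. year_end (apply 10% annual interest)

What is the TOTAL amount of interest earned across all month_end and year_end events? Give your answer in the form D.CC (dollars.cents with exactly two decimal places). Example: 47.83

After 1 (year_end (apply 10% annual interest)): balance=$550.00 total_interest=$50.00
After 2 (deposit($50)): balance=$600.00 total_interest=$50.00
After 3 (year_end (apply 10% annual interest)): balance=$660.00 total_interest=$110.00
After 4 (deposit($50)): balance=$710.00 total_interest=$110.00
After 5 (month_end (apply 3% monthly interest)): balance=$731.30 total_interest=$131.30
After 6 (year_end (apply 10% annual interest)): balance=$804.43 total_interest=$204.43

Answer: 204.43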